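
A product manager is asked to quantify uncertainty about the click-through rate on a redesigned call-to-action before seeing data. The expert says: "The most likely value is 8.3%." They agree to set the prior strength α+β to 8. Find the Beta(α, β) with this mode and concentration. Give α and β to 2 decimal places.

For α,β > 1 the Beta mode is (α−1)/(α+β−2). With α+β = 8, the mode is (α−1)/6.
Set (α−1)/6 = 0.083 → α = 1 + 0.083·6 = 1.50.
β = 8 − α = 6.50.

α = 1.50, β = 6.50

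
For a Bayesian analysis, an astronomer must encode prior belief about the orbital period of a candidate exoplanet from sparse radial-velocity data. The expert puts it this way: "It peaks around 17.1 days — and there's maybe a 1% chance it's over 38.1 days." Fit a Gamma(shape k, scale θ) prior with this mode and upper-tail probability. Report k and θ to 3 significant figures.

k ≈ 8.49, θ ≈ 2.28

Gamma(k,θ) with k>1 has mode (k−1)θ, so θ = 17.1/(k−1).
Need P(X < 38.1) = 0.99 with θ tied to k this way. Start at k = 2, θ = 17.1: P(X<38.1) ≈ 0.652.
Too low — raise k to concentrate. Iterating converges to k ≈ 8.49.
Then θ = 17.1/(8.49−1) ≈ 2.28.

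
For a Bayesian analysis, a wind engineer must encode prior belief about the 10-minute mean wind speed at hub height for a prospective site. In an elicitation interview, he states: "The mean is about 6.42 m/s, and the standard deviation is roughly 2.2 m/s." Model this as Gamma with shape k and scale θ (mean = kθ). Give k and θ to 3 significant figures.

k ≈ 8.52, θ ≈ 0.754

For Gamma(k, scale θ): mean = kθ, variance = kθ², so CV = 1/√k.
CV = SD/mean = 2.2/6.42 = 0.3427, hence k = 1/CV² = 8.52.
Then θ = mean/k = 6.42/8.52 = 0.754.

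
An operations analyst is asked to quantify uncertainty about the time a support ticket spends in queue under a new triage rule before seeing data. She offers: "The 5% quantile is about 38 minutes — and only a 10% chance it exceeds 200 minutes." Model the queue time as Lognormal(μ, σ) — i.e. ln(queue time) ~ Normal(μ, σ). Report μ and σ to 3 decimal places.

μ ≈ 4.571, σ ≈ 0.567

If T ~ Lognormal(μ,σ) then ln T ~ Normal(μ,σ), so the p-quantile of ln T is μ + z_p·σ.
ln(38) = 3.638 and ln(200) = 5.298; z_{0.05} = -1.645, z_{0.9} = 1.282.
σ = (5.298 − 3.638)/(1.282 − (-1.645)) = 0.567.
μ = 3.638 − (-1.645)·0.567 = 4.571.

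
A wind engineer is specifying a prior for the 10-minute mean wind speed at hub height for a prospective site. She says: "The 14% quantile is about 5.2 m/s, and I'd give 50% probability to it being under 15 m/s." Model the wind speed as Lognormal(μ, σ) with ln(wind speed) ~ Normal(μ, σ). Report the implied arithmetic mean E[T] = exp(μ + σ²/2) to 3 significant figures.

E[T] ≈ 24.3 m/s

If T ~ Lognormal(μ,σ) then ln T ~ Normal(μ,σ), so the p-quantile of ln T is μ + z_p·σ.
ln(5.2) = 1.649 and ln(15) = 2.708; z_{0.14} = -1.08, z_{0.5} = 0.
σ = (2.708 − 1.649)/(0 − (-1.08)) = 0.981.
μ = 1.649 − (-1.08)·0.981 = 2.708.
E[T] = exp(μ + σ²/2) = exp(2.708 + 0.4808) = 24.3 m/s.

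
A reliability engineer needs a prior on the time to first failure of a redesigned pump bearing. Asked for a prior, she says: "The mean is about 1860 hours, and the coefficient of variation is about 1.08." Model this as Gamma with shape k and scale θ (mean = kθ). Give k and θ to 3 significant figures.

For Gamma(k, scale θ): mean = kθ, variance = kθ², so CV = 1/√k.
CV = 1.08, hence k = 1/CV² = 0.857.
Then θ = mean/k = 1860/0.857 = 2170.

k ≈ 0.857, θ ≈ 2170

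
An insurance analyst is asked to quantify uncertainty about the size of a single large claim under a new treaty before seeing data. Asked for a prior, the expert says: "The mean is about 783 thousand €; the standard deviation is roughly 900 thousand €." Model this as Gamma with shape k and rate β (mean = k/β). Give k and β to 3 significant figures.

For Gamma(k, rate β): mean = k/β, variance = k/β², so CV = 1/√k.
CV = SD/mean = 900/783 = 1.149, hence k = 1/CV² = 0.757.
Then β = k/mean = 0.757/783 = 0.000967.

k ≈ 0.757, β ≈ 0.000967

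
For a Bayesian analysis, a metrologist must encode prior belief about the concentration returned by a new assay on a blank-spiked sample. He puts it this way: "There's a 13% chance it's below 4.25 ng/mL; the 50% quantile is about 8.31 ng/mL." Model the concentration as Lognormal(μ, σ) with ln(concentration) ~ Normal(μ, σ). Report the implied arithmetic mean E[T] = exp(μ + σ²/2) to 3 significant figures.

If T ~ Lognormal(μ,σ) then ln T ~ Normal(μ,σ), so the p-quantile of ln T is μ + z_p·σ.
ln(4.25) = 1.447 and ln(8.31) = 2.117; z_{0.13} = -1.126, z_{0.5} = 0.
σ = (2.117 − 1.447)/(0 − (-1.126)) = 0.595.
μ = 1.447 − (-1.126)·0.595 = 2.117.
E[T] = exp(μ + σ²/2) = exp(2.117 + 0.1772) = 9.92 ng/mL.

E[T] ≈ 9.92 ng/mL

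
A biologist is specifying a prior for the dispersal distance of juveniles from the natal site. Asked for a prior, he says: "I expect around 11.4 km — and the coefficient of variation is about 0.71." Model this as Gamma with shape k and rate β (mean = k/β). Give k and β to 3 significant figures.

For Gamma(k, rate β): mean = k/β, variance = k/β², so CV = 1/√k.
CV = 0.71, hence k = 1/CV² = 1.98.
Then β = k/mean = 1.98/11.4 = 0.174.

k ≈ 1.98, β ≈ 0.174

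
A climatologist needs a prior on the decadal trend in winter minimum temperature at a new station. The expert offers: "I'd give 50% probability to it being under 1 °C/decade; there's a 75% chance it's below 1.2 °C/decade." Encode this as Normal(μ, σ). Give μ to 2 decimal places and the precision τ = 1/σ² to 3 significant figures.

The p-quantile of Normal(μ,σ) is μ + z_p·σ, with z_{0.5} = 0 and z_{0.75} = 0.6745.
Eliminate σ: μ = (z₂·x₁ − z₁·x₂)/(z₂ − z₁) = (0.6745·1 − (0)·1.2)/0.6745 = 1.00.
Then σ = (x₂ − x₁)/(z₂ − z₁) = (1.2 − 1)/0.6745 = 0.30.
Precision τ = 1/σ² = 1/0.2965² = 11.4.

μ = 1.00, τ = 11.4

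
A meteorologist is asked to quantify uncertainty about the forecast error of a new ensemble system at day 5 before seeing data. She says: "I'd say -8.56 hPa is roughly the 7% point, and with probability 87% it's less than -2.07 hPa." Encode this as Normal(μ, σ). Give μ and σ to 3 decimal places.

For Normal(μ,σ), the p-quantile is μ + z_p·σ. Here z_{0.07} = -1.476, z_{0.87} = 1.126.
So -8.56 = μ − 1.476σ and -2.07 = μ + 1.126σ.
Subtracting: σ = (-2.07 − -8.56)/(1.126 − (-1.476)) = 2.494.
Then μ = -8.56 − (-1.476)·2.494 = -4.879.

μ = -4.879, σ = 2.494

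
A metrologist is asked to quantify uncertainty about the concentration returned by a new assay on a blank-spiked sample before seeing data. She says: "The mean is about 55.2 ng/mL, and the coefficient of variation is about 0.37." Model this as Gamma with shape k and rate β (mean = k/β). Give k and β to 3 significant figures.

For Gamma(k, rate β): mean = k/β, variance = k/β², so CV = 1/√k.
CV = 0.37, hence k = 1/CV² = 7.3.
Then β = k/mean = 7.3/55.2 = 0.132.

k ≈ 7.3, β ≈ 0.132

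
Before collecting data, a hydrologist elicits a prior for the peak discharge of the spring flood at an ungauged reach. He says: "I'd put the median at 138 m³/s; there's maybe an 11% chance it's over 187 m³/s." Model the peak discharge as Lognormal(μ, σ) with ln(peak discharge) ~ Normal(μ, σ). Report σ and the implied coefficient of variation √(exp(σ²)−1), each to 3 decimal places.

σ ≈ 0.248, CV ≈ 0.252

If T ~ Lognormal(μ,σ) then ln T ~ Normal(μ,σ), so the p-quantile of ln T is μ + z_p·σ.
ln(138) = 4.927 and ln(187) = 5.231; z_{0.5} = 0, z_{0.89} = 1.227.
σ = (5.231 − 4.927)/(1.227 − (0)) = 0.248.
μ = 4.927 − (0)·0.248 = 4.927.
CV = √(exp(σ²)−1) = √(exp(0.0614)−1) = 0.252.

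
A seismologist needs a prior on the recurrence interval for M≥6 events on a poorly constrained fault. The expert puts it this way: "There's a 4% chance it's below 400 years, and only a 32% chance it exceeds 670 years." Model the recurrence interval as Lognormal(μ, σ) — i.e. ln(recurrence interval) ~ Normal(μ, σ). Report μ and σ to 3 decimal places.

μ ≈ 6.399, σ ≈ 0.233

If T ~ Lognormal(μ,σ) then ln T ~ Normal(μ,σ), so the p-quantile of ln T is μ + z_p·σ.
ln(400) = 5.991 and ln(670) = 6.507; z_{0.04} = -1.751, z_{0.68} = 0.4677.
σ = (6.507 − 5.991)/(0.4677 − (-1.751)) = 0.233.
μ = 5.991 − (-1.751)·0.233 = 6.399.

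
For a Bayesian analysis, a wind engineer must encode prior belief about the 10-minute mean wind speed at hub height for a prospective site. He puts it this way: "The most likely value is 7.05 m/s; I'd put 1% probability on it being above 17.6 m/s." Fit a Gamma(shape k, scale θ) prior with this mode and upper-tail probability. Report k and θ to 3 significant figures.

Gamma(k,θ) with k>1 has mode (k−1)θ, so θ = 7.05/(k−1).
Need P(X < 17.6) = 0.99 with θ tied to k this way. Start at k = 2, θ = 7.05: P(X<17.6) ≈ 0.712.
Too low — raise k to concentrate. Iterating converges to k ≈ 6.61.
Then θ = 7.05/(6.61−1) ≈ 1.26.

k ≈ 6.61, θ ≈ 1.26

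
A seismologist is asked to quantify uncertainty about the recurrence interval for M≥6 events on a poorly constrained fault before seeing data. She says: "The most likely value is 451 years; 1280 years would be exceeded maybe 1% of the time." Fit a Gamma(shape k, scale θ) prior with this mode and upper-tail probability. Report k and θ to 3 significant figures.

k ≈ 5.19, θ ≈ 108

Gamma(k,θ) with k>1 has mode (k−1)θ, so θ = 451/(k−1).
Need P(X < 1280) = 0.99 with θ tied to k this way. Start at k = 2, θ = 451: P(X<1280) ≈ 0.775.
Too low — raise k to concentrate. Iterating converges to k ≈ 5.19.
Then θ = 451/(5.19−1) ≈ 108.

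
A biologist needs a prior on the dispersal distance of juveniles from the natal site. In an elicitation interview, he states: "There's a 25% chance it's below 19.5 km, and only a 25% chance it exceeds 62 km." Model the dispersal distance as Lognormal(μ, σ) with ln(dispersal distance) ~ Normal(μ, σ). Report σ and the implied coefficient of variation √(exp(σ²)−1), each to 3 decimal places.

If T ~ Lognormal(μ,σ) then ln T ~ Normal(μ,σ), so the p-quantile of ln T is μ + z_p·σ.
ln(19.5) = 2.97 and ln(62) = 4.127; z_{0.25} = -0.6745, z_{0.75} = 0.6745.
σ = (4.127 − 2.97)/(0.6745 − (-0.6745)) = 0.857.
μ = 2.97 − (-0.6745)·0.857 = 3.549.
CV = √(exp(σ²)−1) = √(exp(0.7353)−1) = 1.042.

σ ≈ 0.857, CV ≈ 1.042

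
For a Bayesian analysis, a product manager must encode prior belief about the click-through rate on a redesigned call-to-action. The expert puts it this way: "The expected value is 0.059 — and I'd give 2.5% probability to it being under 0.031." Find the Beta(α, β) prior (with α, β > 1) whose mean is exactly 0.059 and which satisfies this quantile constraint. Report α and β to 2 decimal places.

α ≈ 11.99, β ≈ 191.25

With mean 0.059 fixed, write α = 0.059s, β = 0.941s where s = α+β.
Need P(θ < 0.031) = 0.025 under Beta(0.059s, 0.941s). Normal approximation: (q−m)/√(m(1−m)/s) ≈ z_{0.025} = -1.96, so s ≈ 0.059·0.941·(-1.96)²/(0.031−0.059)² = 272.0.
At s = 272.0: P(θ<0.031) ≈ 0.011. Adjusting to match 0.025 gives s ≈ 203.24.
So α = 0.059·203.24 ≈ 11.99, β = 0.941·203.24 ≈ 191.25.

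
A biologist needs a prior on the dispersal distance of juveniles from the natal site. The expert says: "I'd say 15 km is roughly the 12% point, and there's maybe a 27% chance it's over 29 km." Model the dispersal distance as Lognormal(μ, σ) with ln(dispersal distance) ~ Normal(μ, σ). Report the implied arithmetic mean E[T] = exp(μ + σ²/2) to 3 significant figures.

If T ~ Lognormal(μ,σ) then ln T ~ Normal(μ,σ), so the p-quantile of ln T is μ + z_p·σ.
ln(15) = 2.708 and ln(29) = 3.367; z_{0.12} = -1.175, z_{0.73} = 0.6128.
σ = (3.367 − 2.708)/(0.6128 − (-1.175)) = 0.369.
μ = 2.708 − (-1.175)·0.369 = 3.141.
E[T] = exp(μ + σ²/2) = exp(3.141 + 0.0680) = 24.8 km.

E[T] ≈ 24.8 km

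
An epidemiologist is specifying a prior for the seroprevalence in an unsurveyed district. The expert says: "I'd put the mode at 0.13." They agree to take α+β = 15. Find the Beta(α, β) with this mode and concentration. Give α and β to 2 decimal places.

α = 2.69, β = 12.31

For α,β > 1 the Beta mode is (α−1)/(α+β−2). With α+β = 15, the mode is (α−1)/13.
Set (α−1)/13 = 0.13 → α = 1 + 0.13·13 = 2.69.
β = 15 − α = 12.31.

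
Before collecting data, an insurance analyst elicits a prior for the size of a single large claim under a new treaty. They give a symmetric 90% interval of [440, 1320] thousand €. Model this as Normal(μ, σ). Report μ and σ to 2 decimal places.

A symmetric 90% interval runs μ ± z·σ with z = 1.645.
Half-width = 440, so σ = 440/1.645 = 267.50.
μ is the interval midpoint, 880.00.

μ = 880.00, σ = 267.50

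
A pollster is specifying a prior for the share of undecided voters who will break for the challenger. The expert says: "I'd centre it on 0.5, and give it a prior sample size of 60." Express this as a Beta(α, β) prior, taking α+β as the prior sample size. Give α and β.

α = 30, β = 30

Under the effective-sample-size interpretation, Beta(α, β) has prior mean α/(α+β) and prior sample size α+β.
So α+β = 60 and α/(α+β) = 0.5, giving α = 0.5·60 = 30 and β = 60 − 30 = 30.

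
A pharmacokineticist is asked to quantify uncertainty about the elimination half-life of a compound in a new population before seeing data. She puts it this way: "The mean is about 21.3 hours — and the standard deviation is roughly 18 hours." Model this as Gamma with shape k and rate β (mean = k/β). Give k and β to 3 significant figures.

For Gamma(k, rate β): mean = k/β, variance = k/β², so CV = 1/√k.
CV = SD/mean = 18/21.3 = 0.8451, hence k = 1/CV² = 1.4.
Then β = k/mean = 1.4/21.3 = 0.0657.

k ≈ 1.4, β ≈ 0.0657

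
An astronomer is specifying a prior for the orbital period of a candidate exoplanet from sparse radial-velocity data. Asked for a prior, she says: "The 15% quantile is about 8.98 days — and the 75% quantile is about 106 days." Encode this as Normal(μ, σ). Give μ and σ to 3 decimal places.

μ = 67.752, σ = 56.706

For Normal(μ,σ), the p-quantile is μ + z_p·σ. Here z_{0.15} = -1.036, z_{0.75} = 0.6745.
So 8.98 = μ − 1.036σ and 106 = μ + 0.6745σ.
Subtracting: σ = (106 − 8.98)/(0.6745 − (-1.036)) = 56.706.
Then μ = 8.98 − (-1.036)·56.706 = 67.752.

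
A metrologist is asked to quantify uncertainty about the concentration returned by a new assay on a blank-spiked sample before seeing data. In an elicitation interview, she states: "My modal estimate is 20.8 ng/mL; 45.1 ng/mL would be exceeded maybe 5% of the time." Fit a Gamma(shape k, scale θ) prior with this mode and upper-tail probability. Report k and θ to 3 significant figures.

k ≈ 5.6, θ ≈ 4.52

Gamma(k,θ) with k>1 has mode (k−1)θ, so θ = 20.8/(k−1).
Need P(X < 45.1) = 0.95 with θ tied to k this way. Start at k = 2, θ = 20.8: P(X<45.1) ≈ 0.638.
Too low — raise k to concentrate. Iterating converges to k ≈ 5.6.
Then θ = 20.8/(5.6−1) ≈ 4.52.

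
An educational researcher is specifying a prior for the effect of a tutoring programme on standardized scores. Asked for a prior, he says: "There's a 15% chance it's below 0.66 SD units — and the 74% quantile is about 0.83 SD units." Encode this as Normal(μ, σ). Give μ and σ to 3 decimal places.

The p-quantile of Normal(μ,σ) is μ + z_p·σ, with z_{0.15} = -1.036 and z_{0.74} = 0.6433.
Eliminate σ: μ = (z₂·x₁ − z₁·x₂)/(z₂ − z₁) = (0.6433·0.66 − (-1.036)·0.83)/1.68 = 0.765.
Then σ = (x₂ − x₁)/(z₂ − z₁) = (0.83 − 0.66)/1.68 = 0.101.

μ = 0.765, σ = 0.101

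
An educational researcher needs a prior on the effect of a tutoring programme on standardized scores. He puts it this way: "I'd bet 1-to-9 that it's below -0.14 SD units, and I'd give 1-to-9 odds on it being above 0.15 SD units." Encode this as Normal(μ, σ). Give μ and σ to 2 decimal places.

For Normal(μ,σ), the p-quantile is μ + z_p·σ. Here z_{0.1} = -1.282, z_{0.9} = 1.282.
So -0.14 = μ − 1.282σ and 0.15 = μ + 1.282σ.
Subtracting: σ = (0.15 − -0.14)/(1.282 − (-1.282)) = 0.11.
Then μ = -0.14 − (-1.282)·0.11 = 0.01.

μ = 0.01, σ = 0.11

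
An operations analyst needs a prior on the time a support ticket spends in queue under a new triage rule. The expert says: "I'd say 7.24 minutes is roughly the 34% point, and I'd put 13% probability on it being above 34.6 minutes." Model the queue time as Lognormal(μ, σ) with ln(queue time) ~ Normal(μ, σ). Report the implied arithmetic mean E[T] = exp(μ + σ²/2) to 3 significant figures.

E[T] ≈ 18.5 minutes

If T ~ Lognormal(μ,σ) then ln T ~ Normal(μ,σ), so the p-quantile of ln T is μ + z_p·σ.
ln(7.24) = 1.98 and ln(34.6) = 3.544; z_{0.34} = -0.4125, z_{0.87} = 1.126.
σ = (3.544 − 1.98)/(1.126 − (-0.4125)) = 1.016.
μ = 1.98 − (-0.4125)·1.016 = 2.399.
E[T] = exp(μ + σ²/2) = exp(2.399 + 0.5166) = 18.5 minutes.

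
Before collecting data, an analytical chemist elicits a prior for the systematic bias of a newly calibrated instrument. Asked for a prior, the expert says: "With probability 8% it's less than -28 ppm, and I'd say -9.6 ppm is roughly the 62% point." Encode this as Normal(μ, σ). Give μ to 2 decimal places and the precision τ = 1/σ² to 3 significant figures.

μ = -12.89, τ = 0.00864

The p-quantile of Normal(μ,σ) is μ + z_p·σ, with z_{0.08} = -1.405 and z_{0.62} = 0.3055.
Eliminate σ: μ = (z₂·x₁ − z₁·x₂)/(z₂ − z₁) = (0.3055·-28 − (-1.405)·-9.6)/1.711 = -12.89.
Then σ = (x₂ − x₁)/(z₂ − z₁) = (-9.6 − -28)/1.711 = 10.76.
Precision τ = 1/σ² = 1/10.76² = 0.00864.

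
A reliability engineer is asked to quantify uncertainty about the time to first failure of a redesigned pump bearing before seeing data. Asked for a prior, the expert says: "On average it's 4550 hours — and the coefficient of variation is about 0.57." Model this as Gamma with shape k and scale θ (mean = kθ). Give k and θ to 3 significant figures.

For Gamma(k, scale θ): mean = kθ, variance = kθ², so CV = 1/√k.
CV = 0.57, hence k = 1/CV² = 3.08.
Then θ = mean/k = 4550/3.08 = 1480.

k ≈ 3.08, θ ≈ 1480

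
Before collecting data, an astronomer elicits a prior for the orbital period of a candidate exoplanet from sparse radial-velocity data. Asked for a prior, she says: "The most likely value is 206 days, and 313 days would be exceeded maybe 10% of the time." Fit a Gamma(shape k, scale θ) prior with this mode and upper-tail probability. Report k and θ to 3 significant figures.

k ≈ 11.7, θ ≈ 19.3

Gamma(k,θ) with k>1 has mode (k−1)θ, so θ = 206/(k−1).
Need P(X < 313) = 0.9 with θ tied to k this way. Start at k = 2, θ = 206: P(X<313) ≈ 0.449.
Too low — raise k to concentrate. Iterating converges to k ≈ 11.7.
Then θ = 206/(11.7−1) ≈ 19.3.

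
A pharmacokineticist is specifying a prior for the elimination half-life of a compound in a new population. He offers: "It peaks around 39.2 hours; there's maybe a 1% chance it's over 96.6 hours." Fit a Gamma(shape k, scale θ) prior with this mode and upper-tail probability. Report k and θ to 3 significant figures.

Gamma(k,θ) with k>1 has mode (k−1)θ, so θ = 39.2/(k−1).
Need P(X < 96.6) = 0.99 with θ tied to k this way. Start at k = 2, θ = 39.2: P(X<96.6) ≈ 0.705.
Too low — raise k to concentrate. Iterating converges to k ≈ 6.79.
Then θ = 39.2/(6.79−1) ≈ 6.77.

k ≈ 6.79, θ ≈ 6.77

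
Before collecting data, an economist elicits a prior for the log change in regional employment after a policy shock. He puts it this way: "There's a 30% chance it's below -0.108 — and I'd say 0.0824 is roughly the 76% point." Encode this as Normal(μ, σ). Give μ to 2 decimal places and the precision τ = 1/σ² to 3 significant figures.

The p-quantile of Normal(μ,σ) is μ + z_p·σ, with z_{0.3} = -0.5244 and z_{0.76} = 0.7063.
Eliminate σ: μ = (z₂·x₁ − z₁·x₂)/(z₂ − z₁) = (0.7063·-0.108 − (-0.5244)·0.0824)/1.231 = -0.03.
Then σ = (x₂ − x₁)/(z₂ − z₁) = (0.0824 − -0.108)/1.231 = 0.15.
Precision τ = 1/σ² = 1/0.1547² = 41.8.

μ = -0.03, τ = 41.8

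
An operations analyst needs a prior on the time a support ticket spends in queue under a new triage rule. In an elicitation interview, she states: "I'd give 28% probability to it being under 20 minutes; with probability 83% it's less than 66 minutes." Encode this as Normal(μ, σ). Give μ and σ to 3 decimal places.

For Normal(μ,σ), the p-quantile is μ + z_p·σ. Here z_{0.28} = -0.5828, z_{0.83} = 0.9542.
So 20 = μ − 0.5828σ and 66 = μ + 0.9542σ.
Subtracting: σ = (66 − 20)/(0.9542 − (-0.5828)) = 29.928.
Then μ = 20 − (-0.5828)·29.928 = 37.443.

μ = 37.443, σ = 29.928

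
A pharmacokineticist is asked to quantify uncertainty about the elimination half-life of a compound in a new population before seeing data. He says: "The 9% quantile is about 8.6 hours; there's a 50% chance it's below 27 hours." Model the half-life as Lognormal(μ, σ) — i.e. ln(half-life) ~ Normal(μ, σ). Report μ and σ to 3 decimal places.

If T ~ Lognormal(μ,σ) then ln T ~ Normal(μ,σ), so the p-quantile of ln T is μ + z_p·σ.
ln(8.6) = 2.152 and ln(27) = 3.296; z_{0.09} = -1.341, z_{0.5} = 0.
σ = (3.296 − 2.152)/(0 − (-1.341)) = 0.853.
μ = 2.152 − (-1.341)·0.853 = 3.296.

μ ≈ 3.296, σ ≈ 0.853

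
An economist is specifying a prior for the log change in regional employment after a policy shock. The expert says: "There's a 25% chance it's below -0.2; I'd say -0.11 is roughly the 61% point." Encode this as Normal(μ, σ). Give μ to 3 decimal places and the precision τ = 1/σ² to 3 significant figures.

For Normal(μ,σ), the p-quantile is μ + z_p·σ. Here z_{0.25} = -0.6745, z_{0.61} = 0.2793.
So -0.2 = μ − 0.6745σ and -0.11 = μ + 0.2793σ.
Subtracting: σ = (-0.11 − -0.2)/(0.2793 − (-0.6745)) = 0.094.
Then μ = -0.2 − (-0.6745)·0.094 = -0.136.
Precision τ = 1/σ² = 1/0.09436² = 112.

μ = -0.136, τ = 112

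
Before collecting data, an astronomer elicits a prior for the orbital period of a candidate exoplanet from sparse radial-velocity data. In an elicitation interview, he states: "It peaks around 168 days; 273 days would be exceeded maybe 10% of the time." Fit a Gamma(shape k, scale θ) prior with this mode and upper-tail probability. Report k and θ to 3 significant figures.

k ≈ 8.99, θ ≈ 21

Gamma(k,θ) with k>1 has mode (k−1)θ, so θ = 168/(k−1).
Need P(X < 273) = 0.9 with θ tied to k this way. Start at k = 2, θ = 168: P(X<273) ≈ 0.483.
Too low — raise k to concentrate. Iterating converges to k ≈ 8.99.
Then θ = 168/(8.99−1) ≈ 21.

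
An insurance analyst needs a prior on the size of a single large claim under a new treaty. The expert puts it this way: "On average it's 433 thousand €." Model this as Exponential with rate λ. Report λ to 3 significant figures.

λ ≈ 0.00231

Exponential mean = 1/λ, so λ = 1/433.0 = 0.00231.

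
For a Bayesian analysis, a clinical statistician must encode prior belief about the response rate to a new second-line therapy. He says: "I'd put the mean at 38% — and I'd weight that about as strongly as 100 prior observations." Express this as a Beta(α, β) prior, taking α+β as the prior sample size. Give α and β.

Under the effective-sample-size interpretation, Beta(α, β) has prior mean α/(α+β) and prior sample size α+β.
So α+β = 100 and α/(α+β) = 0.38, giving α = 0.38·100 = 38 and β = 100 − 38 = 62.

α = 38, β = 62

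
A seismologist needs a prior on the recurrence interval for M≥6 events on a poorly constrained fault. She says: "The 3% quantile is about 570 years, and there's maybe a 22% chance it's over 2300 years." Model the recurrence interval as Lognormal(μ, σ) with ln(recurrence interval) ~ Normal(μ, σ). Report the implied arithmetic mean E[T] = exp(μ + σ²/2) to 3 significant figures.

If T ~ Lognormal(μ,σ) then ln T ~ Normal(μ,σ), so the p-quantile of ln T is μ + z_p·σ.
ln(570) = 6.346 and ln(2300) = 7.741; z_{0.03} = -1.881, z_{0.78} = 0.7722.
σ = (7.741 − 6.346)/(0.7722 − (-1.881)) = 0.526.
μ = 6.346 − (-1.881)·0.526 = 7.335.
E[T] = exp(μ + σ²/2) = exp(7.335 + 0.1383) = 1760 years.

E[T] ≈ 1760 years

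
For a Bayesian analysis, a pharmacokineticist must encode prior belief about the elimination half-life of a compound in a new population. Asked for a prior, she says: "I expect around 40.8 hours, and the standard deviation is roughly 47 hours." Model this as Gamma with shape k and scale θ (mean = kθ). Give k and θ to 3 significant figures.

For Gamma(k, scale θ): mean = kθ, variance = kθ², so CV = 1/√k.
CV = SD/mean = 47/40.8 = 1.152, hence k = 1/CV² = 0.754.
Then θ = mean/k = 40.8/0.754 = 54.1.

k ≈ 0.754, θ ≈ 54.1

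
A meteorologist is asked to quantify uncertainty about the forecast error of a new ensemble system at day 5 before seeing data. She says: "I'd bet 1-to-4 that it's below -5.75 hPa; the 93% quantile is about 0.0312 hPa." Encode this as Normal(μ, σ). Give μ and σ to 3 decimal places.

μ = -3.650, σ = 2.495

The p-quantile of Normal(μ,σ) is μ + z_p·σ, with z_{0.2} = -0.8416 and z_{0.93} = 1.476.
Eliminate σ: μ = (z₂·x₁ − z₁·x₂)/(z₂ − z₁) = (1.476·-5.75 − (-0.8416)·0.0312)/2.317 = -3.650.
Then σ = (x₂ − x₁)/(z₂ − z₁) = (0.0312 − -5.75)/2.317 = 2.495.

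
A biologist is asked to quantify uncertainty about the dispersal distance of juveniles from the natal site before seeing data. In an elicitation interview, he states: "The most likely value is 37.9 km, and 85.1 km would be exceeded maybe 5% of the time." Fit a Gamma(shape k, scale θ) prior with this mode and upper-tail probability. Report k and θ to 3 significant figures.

k ≈ 5.2, θ ≈ 9.03

Gamma(k,θ) with k>1 has mode (k−1)θ, so θ = 37.9/(k−1).
Need P(X < 85.1) = 0.95 with θ tied to k this way. Start at k = 2, θ = 37.9: P(X<85.1) ≈ 0.656.
Too low — raise k to concentrate. Iterating converges to k ≈ 5.2.
Then θ = 37.9/(5.2−1) ≈ 9.03.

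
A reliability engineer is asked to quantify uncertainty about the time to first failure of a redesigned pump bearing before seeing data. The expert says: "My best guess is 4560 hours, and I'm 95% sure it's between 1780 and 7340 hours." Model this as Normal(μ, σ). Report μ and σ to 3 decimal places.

μ = 4560.000, σ = 1418.393

A symmetric 95% interval runs μ ± z·σ with z = 1.96.
Half-width = 2780, so σ = 2780/1.96 = 1418.393.
μ is the stated best guess, 4560.000.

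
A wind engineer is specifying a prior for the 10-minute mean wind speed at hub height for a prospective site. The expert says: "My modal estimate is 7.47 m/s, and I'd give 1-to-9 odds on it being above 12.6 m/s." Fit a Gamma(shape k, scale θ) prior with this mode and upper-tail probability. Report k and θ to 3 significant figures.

Gamma(k,θ) with k>1 has mode (k−1)θ, so θ = 7.47/(k−1).
Need P(X < 12.6) = 0.9 with θ tied to k this way. Start at k = 2, θ = 7.47: P(X<12.6) ≈ 0.503.
Too low — raise k to concentrate. Iterating converges to k ≈ 7.92.
Then θ = 7.47/(7.92−1) ≈ 1.08.

k ≈ 7.92, θ ≈ 1.08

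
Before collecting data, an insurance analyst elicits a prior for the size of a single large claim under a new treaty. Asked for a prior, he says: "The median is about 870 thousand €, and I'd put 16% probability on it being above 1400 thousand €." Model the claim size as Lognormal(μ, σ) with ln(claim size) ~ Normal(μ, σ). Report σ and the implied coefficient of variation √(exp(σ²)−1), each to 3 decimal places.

If T ~ Lognormal(μ,σ) then ln T ~ Normal(μ,σ), so the p-quantile of ln T is μ + z_p·σ.
ln(870) = 6.768 and ln(1400) = 7.244; z_{0.5} = 0, z_{0.84} = 0.9945.
σ = (7.244 − 6.768)/(0.9945 − (0)) = 0.478.
μ = 6.768 − (0)·0.478 = 6.768.
CV = √(exp(σ²)−1) = √(exp(0.2289)−1) = 0.507.

σ ≈ 0.478, CV ≈ 0.507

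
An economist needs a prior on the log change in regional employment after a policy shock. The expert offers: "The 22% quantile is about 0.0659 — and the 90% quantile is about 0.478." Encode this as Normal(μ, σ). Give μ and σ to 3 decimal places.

The p-quantile of Normal(μ,σ) is μ + z_p·σ, with z_{0.22} = -0.7722 and z_{0.9} = 1.282.
Eliminate σ: μ = (z₂·x₁ − z₁·x₂)/(z₂ − z₁) = (1.282·0.0659 − (-0.7722)·0.478)/2.054 = 0.221.
Then σ = (x₂ − x₁)/(z₂ − z₁) = (0.478 − 0.0659)/2.054 = 0.201.

μ = 0.221, σ = 0.201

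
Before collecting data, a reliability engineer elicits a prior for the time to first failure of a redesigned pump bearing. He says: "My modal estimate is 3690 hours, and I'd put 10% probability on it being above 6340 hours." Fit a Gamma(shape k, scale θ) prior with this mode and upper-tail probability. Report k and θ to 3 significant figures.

Gamma(k,θ) with k>1 has mode (k−1)θ, so θ = 3690/(k−1).
Need P(X < 6340) = 0.9 with θ tied to k this way. Start at k = 2, θ = 3690: P(X<6340) ≈ 0.512.
Too low — raise k to concentrate. Iterating converges to k ≈ 7.47.
Then θ = 3690/(7.47−1) ≈ 570.

k ≈ 7.47, θ ≈ 570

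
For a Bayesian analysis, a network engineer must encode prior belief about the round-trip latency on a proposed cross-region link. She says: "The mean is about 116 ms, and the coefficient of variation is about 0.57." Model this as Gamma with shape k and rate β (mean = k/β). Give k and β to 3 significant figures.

For Gamma(k, rate β): mean = k/β, variance = k/β², so CV = 1/√k.
CV = 0.57, hence k = 1/CV² = 3.08.
Then β = k/mean = 3.08/116 = 0.0265.

k ≈ 3.08, β ≈ 0.0265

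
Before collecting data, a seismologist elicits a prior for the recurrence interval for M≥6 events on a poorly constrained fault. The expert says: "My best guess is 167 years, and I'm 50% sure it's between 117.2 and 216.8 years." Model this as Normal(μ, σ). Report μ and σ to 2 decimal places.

μ = 167.00, σ = 73.83

A symmetric 50% interval runs μ ± z·σ with z = 0.6745.
Half-width = 49.8, so σ = 49.8/0.6745 = 73.83.
μ is the stated best guess, 167.00.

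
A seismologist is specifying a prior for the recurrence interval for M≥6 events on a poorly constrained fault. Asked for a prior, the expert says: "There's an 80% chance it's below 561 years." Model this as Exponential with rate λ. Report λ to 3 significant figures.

P(T < 561.0) = 1 − e^(−λ·561.0) = 0.8, so λ = −ln(1−0.8)/561.0 = −ln(0.2)/561.0 = 0.00287.

λ ≈ 0.00287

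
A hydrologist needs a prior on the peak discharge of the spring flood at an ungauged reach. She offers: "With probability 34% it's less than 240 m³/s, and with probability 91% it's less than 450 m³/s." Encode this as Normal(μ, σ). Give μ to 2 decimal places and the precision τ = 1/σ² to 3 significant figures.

The p-quantile of Normal(μ,σ) is μ + z_p·σ, with z_{0.34} = -0.4125 and z_{0.91} = 1.341.
Eliminate σ: μ = (z₂·x₁ − z₁·x₂)/(z₂ − z₁) = (1.341·240 − (-0.4125)·450)/1.753 = 289.40.
Then σ = (x₂ − x₁)/(z₂ − z₁) = (450 − 240)/1.753 = 119.78.
Precision τ = 1/σ² = 1/119.8² = 6.97e-05.

μ = 289.40, τ = 6.97e-05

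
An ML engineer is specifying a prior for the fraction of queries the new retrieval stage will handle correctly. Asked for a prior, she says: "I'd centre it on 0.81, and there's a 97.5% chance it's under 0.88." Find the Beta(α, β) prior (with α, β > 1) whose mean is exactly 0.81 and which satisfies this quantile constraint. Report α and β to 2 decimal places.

α ≈ 81.82, β ≈ 19.19

With mean 0.81 fixed, write α = 0.81s, β = 0.19s where s = α+β.
Need P(θ < 0.88) = 0.975 under Beta(0.81s, 0.19s). Normal approximation: (q−m)/√(m(1−m)/s) ≈ z_{0.975} = 1.96, so s ≈ 0.81·0.19·(1.96)²/(0.88−0.81)² = 120.7.
At s = 120.7: P(θ<0.88) ≈ 0.984. Adjusting to match 0.975 gives s ≈ 101.01.
So α = 0.81·101.01 ≈ 81.82, β = 0.19·101.01 ≈ 19.19.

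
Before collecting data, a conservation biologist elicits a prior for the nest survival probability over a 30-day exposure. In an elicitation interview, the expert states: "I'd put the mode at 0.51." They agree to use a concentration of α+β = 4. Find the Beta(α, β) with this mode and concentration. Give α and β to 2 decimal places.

For α,β > 1 the Beta mode is (α−1)/(α+β−2). With α+β = 4, the mode is (α−1)/2.
Set (α−1)/2 = 0.51 → α = 1 + 0.51·2 = 2.02.
β = 4 − α = 1.98.

α = 2.02, β = 1.98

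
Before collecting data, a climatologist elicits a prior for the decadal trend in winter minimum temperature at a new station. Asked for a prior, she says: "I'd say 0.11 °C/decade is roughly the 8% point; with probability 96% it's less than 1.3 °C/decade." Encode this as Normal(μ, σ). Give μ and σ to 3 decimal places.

For Normal(μ,σ), the p-quantile is μ + z_p·σ. Here z_{0.08} = -1.405, z_{0.96} = 1.751.
So 0.11 = μ − 1.405σ and 1.3 = μ + 1.751σ.
Subtracting: σ = (1.3 − 0.11)/(1.751 − (-1.405)) = 0.377.
Then μ = 0.11 − (-1.405)·0.377 = 0.640.

μ = 0.640, σ = 0.377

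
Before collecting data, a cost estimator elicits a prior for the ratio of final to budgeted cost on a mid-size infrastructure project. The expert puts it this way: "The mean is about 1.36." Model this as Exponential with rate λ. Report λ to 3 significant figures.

Exponential mean = 1/λ, so λ = 1/1.36 = 0.735.

λ ≈ 0.735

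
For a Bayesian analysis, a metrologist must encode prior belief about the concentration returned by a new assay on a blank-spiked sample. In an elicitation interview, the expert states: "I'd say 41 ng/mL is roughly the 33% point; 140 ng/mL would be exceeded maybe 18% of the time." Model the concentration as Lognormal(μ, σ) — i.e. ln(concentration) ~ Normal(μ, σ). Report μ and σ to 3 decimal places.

μ ≈ 4.112, σ ≈ 0.906

If T ~ Lognormal(μ,σ) then ln T ~ Normal(μ,σ), so the p-quantile of ln T is μ + z_p·σ.
ln(41) = 3.714 and ln(140) = 4.942; z_{0.33} = -0.4399, z_{0.82} = 0.9154.
σ = (4.942 − 3.714)/(0.9154 − (-0.4399)) = 0.906.
μ = 3.714 − (-0.4399)·0.906 = 4.112.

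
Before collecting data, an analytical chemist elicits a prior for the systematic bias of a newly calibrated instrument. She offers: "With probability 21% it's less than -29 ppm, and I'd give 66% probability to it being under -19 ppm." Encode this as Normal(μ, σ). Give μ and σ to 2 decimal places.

For Normal(μ,σ), the p-quantile is μ + z_p·σ. Here z_{0.21} = -0.8064, z_{0.66} = 0.4125.
So -29 = μ − 0.8064σ and -19 = μ + 0.4125σ.
Subtracting: σ = (-19 − -29)/(0.4125 − (-0.8064)) = 8.20.
Then μ = -29 − (-0.8064)·8.20 = -22.38.

μ = -22.38, σ = 8.20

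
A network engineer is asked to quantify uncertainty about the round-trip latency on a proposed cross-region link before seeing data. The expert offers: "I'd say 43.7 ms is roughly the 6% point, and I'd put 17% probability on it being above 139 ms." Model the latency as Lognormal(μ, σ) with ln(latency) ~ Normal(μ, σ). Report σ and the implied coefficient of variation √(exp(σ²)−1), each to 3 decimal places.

If T ~ Lognormal(μ,σ) then ln T ~ Normal(μ,σ), so the p-quantile of ln T is μ + z_p·σ.
ln(43.7) = 3.777 and ln(139) = 4.934; z_{0.06} = -1.555, z_{0.83} = 0.9542.
σ = (4.934 − 3.777)/(0.9542 − (-1.555)) = 0.461.
μ = 3.777 − (-1.555)·0.461 = 4.494.
CV = √(exp(σ²)−1) = √(exp(0.2127)−1) = 0.487.

σ ≈ 0.461, CV ≈ 0.487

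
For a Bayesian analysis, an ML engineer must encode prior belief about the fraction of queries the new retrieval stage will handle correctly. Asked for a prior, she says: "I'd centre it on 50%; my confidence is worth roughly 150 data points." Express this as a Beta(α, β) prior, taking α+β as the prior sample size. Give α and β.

α = 75, β = 75

Under the effective-sample-size interpretation, Beta(α, β) has prior mean α/(α+β) and prior sample size α+β.
So α+β = 150 and α/(α+β) = 0.5, giving α = 0.5·150 = 75 and β = 150 − 75 = 75.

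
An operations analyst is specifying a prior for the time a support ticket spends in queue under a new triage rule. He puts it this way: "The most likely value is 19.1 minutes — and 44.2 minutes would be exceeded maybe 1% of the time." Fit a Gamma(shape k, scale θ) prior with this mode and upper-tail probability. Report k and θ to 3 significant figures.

k ≈ 7.78, θ ≈ 2.82

Gamma(k,θ) with k>1 has mode (k−1)θ, so θ = 19.1/(k−1).
Need P(X < 44.2) = 0.99 with θ tied to k this way. Start at k = 2, θ = 19.1: P(X<44.2) ≈ 0.672.
Too low — raise k to concentrate. Iterating converges to k ≈ 7.78.
Then θ = 19.1/(7.78−1) ≈ 2.82.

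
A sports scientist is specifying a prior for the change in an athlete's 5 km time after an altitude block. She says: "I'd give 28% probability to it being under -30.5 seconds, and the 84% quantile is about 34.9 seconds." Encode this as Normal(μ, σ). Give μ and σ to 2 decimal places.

μ = -6.33, σ = 41.46

The p-quantile of Normal(μ,σ) is μ + z_p·σ, with z_{0.28} = -0.5828 and z_{0.84} = 0.9945.
Eliminate σ: μ = (z₂·x₁ − z₁·x₂)/(z₂ − z₁) = (0.9945·-30.5 − (-0.5828)·34.9)/1.577 = -6.33.
Then σ = (x₂ − x₁)/(z₂ − z₁) = (34.9 − -30.5)/1.577 = 41.46.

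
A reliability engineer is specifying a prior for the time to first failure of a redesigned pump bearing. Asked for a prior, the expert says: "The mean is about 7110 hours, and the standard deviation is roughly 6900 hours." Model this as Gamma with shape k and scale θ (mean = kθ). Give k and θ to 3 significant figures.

k ≈ 1.06, θ ≈ 6700

For Gamma(k, scale θ): mean = kθ, variance = kθ², so CV = 1/√k.
CV = SD/mean = 6900/7110 = 0.9705, hence k = 1/CV² = 1.06.
Then θ = mean/k = 7110/1.06 = 6700.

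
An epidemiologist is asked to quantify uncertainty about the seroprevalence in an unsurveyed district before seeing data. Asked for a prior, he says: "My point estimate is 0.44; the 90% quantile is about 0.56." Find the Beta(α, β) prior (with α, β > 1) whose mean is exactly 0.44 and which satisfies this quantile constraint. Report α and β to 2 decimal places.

With mean 0.44 fixed, write α = 0.44s, β = 0.56s where s = α+β.
Need P(θ < 0.56) = 0.9 under Beta(0.44s, 0.56s). Normal approximation: (q−m)/√(m(1−m)/s) ≈ z_{0.9} = 1.28, so s ≈ 0.44·0.56·(1.28)²/(0.56−0.44)² = 28.1.
At s = 28.1: P(θ<0.56) ≈ 0.900. Adjusting to match 0.9 gives s ≈ 28.20.
So α = 0.44·28.20 ≈ 12.41, β = 0.56·28.20 ≈ 15.79.

α ≈ 12.41, β ≈ 15.79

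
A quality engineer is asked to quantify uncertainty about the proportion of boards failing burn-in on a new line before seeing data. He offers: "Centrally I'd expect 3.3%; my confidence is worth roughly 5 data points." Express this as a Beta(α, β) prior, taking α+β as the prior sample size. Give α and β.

Under the effective-sample-size interpretation, Beta(α, β) has prior mean α/(α+β) and prior sample size α+β.
So α+β = 5 and α/(α+β) = 0.033, giving α = 0.033·5 = 0.165 and β = 5 − 0.165 = 4.835.

α = 0.165, β = 4.835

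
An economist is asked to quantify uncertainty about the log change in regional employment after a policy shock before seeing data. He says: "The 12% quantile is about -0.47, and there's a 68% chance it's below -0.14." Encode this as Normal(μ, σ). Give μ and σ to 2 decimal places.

μ = -0.23, σ = 0.20

The p-quantile of Normal(μ,σ) is μ + z_p·σ, with z_{0.12} = -1.175 and z_{0.68} = 0.4677.
Eliminate σ: μ = (z₂·x₁ − z₁·x₂)/(z₂ − z₁) = (0.4677·-0.47 − (-1.175)·-0.14)/1.643 = -0.23.
Then σ = (x₂ − x₁)/(z₂ − z₁) = (-0.14 − -0.47)/1.643 = 0.20.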